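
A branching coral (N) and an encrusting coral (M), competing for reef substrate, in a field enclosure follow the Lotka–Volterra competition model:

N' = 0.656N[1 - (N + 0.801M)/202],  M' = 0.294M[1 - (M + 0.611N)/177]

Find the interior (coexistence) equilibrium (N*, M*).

N* ≈ 118, M* ≈ 105

Setting both brackets to zero gives the nullclines N + 0.801M = 202 and 0.611N + M = 177.
Substituting M = 177 - 0.611N into the first: N(1 - 0.801·0.611) = 202 - 0.801·177.
So N* = 60.2/0.511 = 118, and then M* = 177 - 0.611·118 = 105.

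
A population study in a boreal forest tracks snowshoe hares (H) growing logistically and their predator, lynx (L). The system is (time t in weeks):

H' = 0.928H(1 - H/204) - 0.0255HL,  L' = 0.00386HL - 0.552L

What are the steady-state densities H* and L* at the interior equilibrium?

H* ≈ 143, L* ≈ 10.9

From dL/dt = 0 with L > 0: 0.00386H* = 0.552, so H* = 143.
Substitute into dH/dt = 0: 0.928(1 - 143/204) = 0.0255L*.
The bracket is 0.299, giving L* = 0.277/0.0255 = 10.9.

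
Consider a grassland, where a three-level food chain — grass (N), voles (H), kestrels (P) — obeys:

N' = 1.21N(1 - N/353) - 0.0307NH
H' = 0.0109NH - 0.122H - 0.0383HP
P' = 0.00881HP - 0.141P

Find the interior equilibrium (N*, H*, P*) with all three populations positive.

From dP/dt = 0: 0.00881H* = 0.141, so H* = 16.
From dN/dt = 0: 1.21(1 - N*/353) = 0.0307·16, giving N* = 353·(1 - 0.406) = 210.
From dH/dt = 0: 0.0109·210 - 0.122 = 0.0383P*, so P* = 2.16/0.0383 = 56.5.

N* ≈ 210, H* ≈ 16, P* ≈ 56.5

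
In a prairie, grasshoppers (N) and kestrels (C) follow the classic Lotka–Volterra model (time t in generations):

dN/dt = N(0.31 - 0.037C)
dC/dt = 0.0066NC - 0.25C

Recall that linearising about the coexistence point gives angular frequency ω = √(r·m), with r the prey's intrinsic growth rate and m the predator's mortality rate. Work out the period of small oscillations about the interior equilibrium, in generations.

T ≈ 22.6 generations

Here r = 0.31 and m = 0.25, so r·m = 0.0775.
ω = √0.0775 = 0.278 per generation, hence T = 2π/ω ≈ 22.6 generations.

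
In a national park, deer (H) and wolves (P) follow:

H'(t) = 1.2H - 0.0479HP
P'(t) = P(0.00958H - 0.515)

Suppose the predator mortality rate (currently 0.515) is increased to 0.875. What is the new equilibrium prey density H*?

At the interior fixed point, setting dP/dt = 0 with P > 0 fixes H* = (predator death rate)/(HP coefficient) — independent of the other coefficients.
With the change, H* = 0.875/0.00958 = 91.3; it rises from 53.8.

H* ≈ 91.3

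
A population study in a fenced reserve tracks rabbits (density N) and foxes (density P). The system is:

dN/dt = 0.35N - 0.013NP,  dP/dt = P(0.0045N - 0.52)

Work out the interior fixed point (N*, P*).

N* ≈ 116, P* ≈ 26.9

Set dP/dt = 0 with P > 0: 0.0045N - 0.52 = 0, so N* = 0.52/0.0045 = 116.
Set dN/dt = 0 with N > 0: 0.35 - 0.013P = 0, so P* = 0.35/0.013 = 26.9.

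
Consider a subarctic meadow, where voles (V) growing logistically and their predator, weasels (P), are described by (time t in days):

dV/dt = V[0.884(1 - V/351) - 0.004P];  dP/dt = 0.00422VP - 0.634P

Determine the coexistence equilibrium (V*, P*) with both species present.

V* ≈ 150, P* ≈ 126

From dP/dt = 0 with P > 0: 0.00422V* = 0.634, so V* = 150.
Substitute into dV/dt = 0: 0.884(1 - 150/351) = 0.004P*.
The bracket is 0.572, giving P* = 0.506/0.004 = 126.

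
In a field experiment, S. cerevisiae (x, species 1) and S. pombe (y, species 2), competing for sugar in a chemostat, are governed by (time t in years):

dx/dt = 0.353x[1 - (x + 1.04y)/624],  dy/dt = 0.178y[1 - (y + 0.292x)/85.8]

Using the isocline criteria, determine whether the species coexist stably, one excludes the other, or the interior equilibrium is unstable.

species 1 excludes species 2

Compare the nullcline intercepts: K1/α12 = 624/1.04 = 600 > K2 = 85.8; K2/α21 = 85.8/0.292 = 294 < K1 = 624.
Since the inequalities point opposite ways, species 1 can invade but species 2 cannot.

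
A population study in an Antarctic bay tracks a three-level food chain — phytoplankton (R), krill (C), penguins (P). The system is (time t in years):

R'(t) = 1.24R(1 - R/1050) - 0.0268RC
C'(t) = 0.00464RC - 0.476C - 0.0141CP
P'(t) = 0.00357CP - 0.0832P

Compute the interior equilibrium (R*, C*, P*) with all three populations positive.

From dP/dt = 0: 0.00357C* = 0.0832, so C* = 23.3.
From dR/dt = 0: 1.24(1 - R*/1050) = 0.0268·23.3, giving R* = 1050·(1 - 0.504) = 521.
From dC/dt = 0: 0.00464·521 - 0.476 = 0.0141P*, so P* = 1.94/0.0141 = 138.

R* ≈ 521, C* ≈ 23.3, P* ≈ 138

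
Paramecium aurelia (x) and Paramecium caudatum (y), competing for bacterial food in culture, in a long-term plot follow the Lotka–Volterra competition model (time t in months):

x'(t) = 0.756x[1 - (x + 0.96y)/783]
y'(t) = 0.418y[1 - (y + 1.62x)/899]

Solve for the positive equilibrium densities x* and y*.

x* ≈ 144, y* ≈ 665

Setting both brackets to zero gives the nullclines x + 0.96y = 783 and 1.62x + y = 899.
Substituting y = 899 - 1.62x into the first: x(1 - 0.96·1.62) = 783 - 0.96·899.
So x* = -80/-0.555 = 144, and then y* = 899 - 1.62·144 = 665.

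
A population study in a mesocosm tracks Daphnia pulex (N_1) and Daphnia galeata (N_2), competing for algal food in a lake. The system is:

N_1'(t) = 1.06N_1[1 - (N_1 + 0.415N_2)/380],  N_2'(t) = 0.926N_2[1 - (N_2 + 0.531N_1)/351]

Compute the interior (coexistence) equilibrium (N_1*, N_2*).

N_1* ≈ 301, N_2* ≈ 191

Setting both brackets to zero gives the nullclines N_1 + 0.415N_2 = 380 and 0.531N_1 + N_2 = 351.
Substituting N_2 = 351 - 0.531N_1 into the first: N_1(1 - 0.415·0.531) = 380 - 0.415·351.
So N_1* = 234/0.78 = 301, and then N_2* = 351 - 0.531·301 = 191.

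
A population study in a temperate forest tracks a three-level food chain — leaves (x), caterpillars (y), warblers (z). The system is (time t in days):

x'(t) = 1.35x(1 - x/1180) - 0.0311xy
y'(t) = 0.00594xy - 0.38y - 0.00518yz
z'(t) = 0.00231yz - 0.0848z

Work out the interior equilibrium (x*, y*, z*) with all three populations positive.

x* ≈ 182, y* ≈ 36.7, z* ≈ 135

From dz/dt = 0: 0.00231y* = 0.0848, so y* = 36.7.
From dx/dt = 0: 1.35(1 - x*/1180) = 0.0311·36.7, giving x* = 1180·(1 - 0.846) = 182.
From dy/dt = 0: 0.00594·182 - 0.38 = 0.00518z*, so z* = 0.702/0.00518 = 135.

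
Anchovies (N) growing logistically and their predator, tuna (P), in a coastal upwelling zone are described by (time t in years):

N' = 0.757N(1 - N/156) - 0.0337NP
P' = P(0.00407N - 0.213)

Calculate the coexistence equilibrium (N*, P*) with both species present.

N* ≈ 52.3, P* ≈ 14.9

From dP/dt = 0 with P > 0: 0.00407N* = 0.213, so N* = 52.3.
Substitute into dN/dt = 0: 0.757(1 - 52.3/156) = 0.0337P*.
The bracket is 0.665, giving P* = 0.503/0.0337 = 14.9.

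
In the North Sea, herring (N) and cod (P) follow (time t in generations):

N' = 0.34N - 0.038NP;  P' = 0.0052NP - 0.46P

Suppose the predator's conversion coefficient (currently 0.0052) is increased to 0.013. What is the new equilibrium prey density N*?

At the interior fixed point, setting dP/dt = 0 with P > 0 fixes N* = (predator death rate)/(NP coefficient) — independent of the other coefficients.
With the change, N* = 0.46/0.013 = 35.4; it falls from 88.5.

N* ≈ 35.4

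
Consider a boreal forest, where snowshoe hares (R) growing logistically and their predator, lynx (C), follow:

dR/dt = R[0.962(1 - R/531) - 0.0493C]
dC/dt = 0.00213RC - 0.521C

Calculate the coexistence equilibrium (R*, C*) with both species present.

R* ≈ 245, C* ≈ 10.5

From dC/dt = 0 with C > 0: 0.00213R* = 0.521, so R* = 245.
Substitute into dR/dt = 0: 0.962(1 - 245/531) = 0.0493C*.
The bracket is 0.539, giving C* = 0.519/0.0493 = 10.5.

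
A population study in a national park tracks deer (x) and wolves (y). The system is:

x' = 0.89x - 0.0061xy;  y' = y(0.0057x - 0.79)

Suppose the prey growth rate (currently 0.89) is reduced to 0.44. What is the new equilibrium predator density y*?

y* ≈ 72.1

At the interior fixed point, setting dx/dt = 0 with x > 0 fixes y* = (prey growth rate)/(xy coefficient) — independent of the other coefficients.
With the change, y* = 0.44/0.0061 = 72.1; it falls from 146.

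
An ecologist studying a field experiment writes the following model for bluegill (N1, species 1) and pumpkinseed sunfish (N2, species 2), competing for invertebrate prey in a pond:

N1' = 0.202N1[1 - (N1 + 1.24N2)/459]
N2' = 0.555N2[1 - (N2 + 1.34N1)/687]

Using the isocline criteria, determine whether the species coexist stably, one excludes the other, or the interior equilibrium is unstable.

species 2 excludes species 1

Compare the nullcline intercepts: K1/α12 = 459/1.24 = 370 < K2 = 687; K2/α21 = 687/1.34 = 513 > K1 = 459.
Since the inequalities point opposite ways, species 2 can invade but species 1 cannot.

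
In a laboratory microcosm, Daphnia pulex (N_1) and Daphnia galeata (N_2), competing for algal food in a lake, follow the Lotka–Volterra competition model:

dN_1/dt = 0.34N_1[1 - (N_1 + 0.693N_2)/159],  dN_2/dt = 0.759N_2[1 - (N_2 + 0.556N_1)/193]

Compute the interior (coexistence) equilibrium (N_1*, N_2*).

N_1* ≈ 41.1, N_2* ≈ 170

Setting both brackets to zero gives the nullclines N_1 + 0.693N_2 = 159 and 0.556N_1 + N_2 = 193.
Substituting N_2 = 193 - 0.556N_1 into the first: N_1(1 - 0.693·0.556) = 159 - 0.693·193.
So N_1* = 25.3/0.615 = 41.1, and then N_2* = 193 - 0.556·41.1 = 170.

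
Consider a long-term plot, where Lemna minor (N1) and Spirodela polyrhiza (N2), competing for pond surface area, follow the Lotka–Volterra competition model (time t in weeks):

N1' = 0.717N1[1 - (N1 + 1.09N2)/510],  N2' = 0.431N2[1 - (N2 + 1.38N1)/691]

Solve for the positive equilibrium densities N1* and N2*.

N1* ≈ 482, N2* ≈ 25.4

Setting both brackets to zero gives the nullclines N1 + 1.09N2 = 510 and 1.38N1 + N2 = 691.
Substituting N2 = 691 - 1.38N1 into the first: N1(1 - 1.09·1.38) = 510 - 1.09·691.
So N1* = -243/-0.504 = 482, and then N2* = 691 - 1.38·482 = 25.4.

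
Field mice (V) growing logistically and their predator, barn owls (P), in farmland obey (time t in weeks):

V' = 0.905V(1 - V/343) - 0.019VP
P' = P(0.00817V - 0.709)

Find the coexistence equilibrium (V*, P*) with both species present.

From dP/dt = 0 with P > 0: 0.00817V* = 0.709, so V* = 86.8.
Substitute into dV/dt = 0: 0.905(1 - 86.8/343) = 0.019P*.
The bracket is 0.747, giving P* = 0.676/0.019 = 35.6.

V* ≈ 86.8, P* ≈ 35.6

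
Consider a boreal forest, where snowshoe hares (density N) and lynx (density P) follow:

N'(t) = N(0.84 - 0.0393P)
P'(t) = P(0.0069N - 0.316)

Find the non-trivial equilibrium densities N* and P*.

N* ≈ 45.8, P* ≈ 21.4

Set dP/dt = 0 with P > 0: 0.0069N - 0.316 = 0, so N* = 0.316/0.0069 = 45.8.
Set dN/dt = 0 with N > 0: 0.84 - 0.0393P = 0, so P* = 0.84/0.0393 = 21.4.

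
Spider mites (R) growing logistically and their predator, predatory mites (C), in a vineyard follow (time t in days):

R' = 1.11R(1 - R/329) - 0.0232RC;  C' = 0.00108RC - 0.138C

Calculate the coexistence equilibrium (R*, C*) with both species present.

From dC/dt = 0 with C > 0: 0.00108R* = 0.138, so R* = 128.
Substitute into dR/dt = 0: 1.11(1 - 128/329) = 0.0232C*.
The bracket is 0.612, giving C* = 0.679/0.0232 = 29.3.

R* ≈ 128, C* ≈ 29.3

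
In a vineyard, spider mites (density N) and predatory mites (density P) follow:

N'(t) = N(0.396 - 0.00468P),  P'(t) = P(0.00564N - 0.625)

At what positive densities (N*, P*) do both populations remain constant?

Set dP/dt = 0 with P > 0: 0.00564N - 0.625 = 0, so N* = 0.625/0.00564 = 111.
Set dN/dt = 0 with N > 0: 0.396 - 0.00468P = 0, so P* = 0.396/0.00468 = 84.6.

N* ≈ 111, P* ≈ 84.6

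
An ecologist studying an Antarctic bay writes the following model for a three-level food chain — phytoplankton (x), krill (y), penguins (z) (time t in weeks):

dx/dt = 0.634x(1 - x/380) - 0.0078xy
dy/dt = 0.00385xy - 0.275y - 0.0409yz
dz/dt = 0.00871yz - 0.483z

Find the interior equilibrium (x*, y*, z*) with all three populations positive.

From dz/dt = 0: 0.00871y* = 0.483, so y* = 55.5.
From dx/dt = 0: 0.634(1 - x*/380) = 0.0078·55.5, giving x* = 380·(1 - 0.682) = 121.
From dy/dt = 0: 0.00385·121 - 0.275 = 0.0409z*, so z* = 0.19/0.0409 = 4.64.

x* ≈ 121, y* ≈ 55.5, z* ≈ 4.64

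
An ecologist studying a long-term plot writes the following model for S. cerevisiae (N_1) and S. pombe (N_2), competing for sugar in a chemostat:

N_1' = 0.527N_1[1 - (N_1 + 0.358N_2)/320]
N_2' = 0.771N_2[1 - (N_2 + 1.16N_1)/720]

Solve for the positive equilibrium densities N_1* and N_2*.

N_1* ≈ 106, N_2* ≈ 597

Setting both brackets to zero gives the nullclines N_1 + 0.358N_2 = 320 and 1.16N_1 + N_2 = 720.
Substituting N_2 = 720 - 1.16N_1 into the first: N_1(1 - 0.358·1.16) = 320 - 0.358·720.
So N_1* = 62.2/0.585 = 106, and then N_2* = 720 - 1.16·106 = 597.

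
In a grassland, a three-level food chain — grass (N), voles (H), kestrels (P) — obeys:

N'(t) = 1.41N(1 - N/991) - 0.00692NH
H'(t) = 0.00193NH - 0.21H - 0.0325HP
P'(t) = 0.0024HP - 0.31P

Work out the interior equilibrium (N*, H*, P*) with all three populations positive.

From dP/dt = 0: 0.0024H* = 0.31, so H* = 129.
From dN/dt = 0: 1.41(1 - N*/991) = 0.00692·129, giving N* = 991·(1 - 0.634) = 363.
From dH/dt = 0: 0.00193·363 - 0.21 = 0.0325P*, so P* = 0.49/0.0325 = 15.1.

N* ≈ 363, H* ≈ 129, P* ≈ 15.1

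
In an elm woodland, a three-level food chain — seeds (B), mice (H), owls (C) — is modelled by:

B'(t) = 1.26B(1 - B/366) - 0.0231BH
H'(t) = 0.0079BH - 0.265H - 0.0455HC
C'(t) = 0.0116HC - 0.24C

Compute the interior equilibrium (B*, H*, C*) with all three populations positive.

B* ≈ 227, H* ≈ 20.7, C* ≈ 33.6

From dC/dt = 0: 0.0116H* = 0.24, so H* = 20.7.
From dB/dt = 0: 1.26(1 - B*/366) = 0.0231·20.7, giving B* = 366·(1 - 0.379) = 227.
From dH/dt = 0: 0.0079·227 - 0.265 = 0.0455C*, so C* = 1.53/0.0455 = 33.6.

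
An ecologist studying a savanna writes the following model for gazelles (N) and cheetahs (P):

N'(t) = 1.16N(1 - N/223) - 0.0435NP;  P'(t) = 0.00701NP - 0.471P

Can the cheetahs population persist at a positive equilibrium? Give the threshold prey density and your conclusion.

Threshold N = 67.2; K > 67.2, so yes, the predator persists.

The predator equation gives dP/dt > 0 only when N > 0.471/0.00701 = 67.2.
Without the predator, N → K = 223. Since 223 > 67.2, the predator can invade and persist.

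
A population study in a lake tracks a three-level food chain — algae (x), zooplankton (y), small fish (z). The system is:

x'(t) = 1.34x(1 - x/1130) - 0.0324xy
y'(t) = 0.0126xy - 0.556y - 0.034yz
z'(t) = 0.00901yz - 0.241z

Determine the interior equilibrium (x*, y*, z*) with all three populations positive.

x* ≈ 399, y* ≈ 26.7, z* ≈ 132

From dz/dt = 0: 0.00901y* = 0.241, so y* = 26.7.
From dx/dt = 0: 1.34(1 - x*/1130) = 0.0324·26.7, giving x* = 1130·(1 - 0.647) = 399.
From dy/dt = 0: 0.0126·399 - 0.556 = 0.034z*, so z* = 4.47/0.034 = 132.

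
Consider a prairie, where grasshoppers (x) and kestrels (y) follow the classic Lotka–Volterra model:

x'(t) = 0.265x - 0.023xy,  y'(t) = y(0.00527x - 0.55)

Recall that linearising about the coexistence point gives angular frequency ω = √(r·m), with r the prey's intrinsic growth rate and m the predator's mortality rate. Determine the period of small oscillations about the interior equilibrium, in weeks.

T ≈ 16.5 weeks

Here r = 0.265 and m = 0.55, so r·m = 0.146.
ω = √0.146 = 0.382 per week, hence T = 2π/ω ≈ 16.5 weeks.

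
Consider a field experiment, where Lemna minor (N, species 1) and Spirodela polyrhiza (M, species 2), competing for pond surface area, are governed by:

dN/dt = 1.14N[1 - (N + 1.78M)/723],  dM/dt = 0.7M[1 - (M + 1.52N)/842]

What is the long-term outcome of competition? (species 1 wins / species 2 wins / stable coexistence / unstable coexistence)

unstable coexistence (outcome depends on initial conditions)

Compare the nullcline intercepts: K1/α12 = 723/1.78 = 406 < K2 = 842; K2/α21 = 842/1.52 = 554 < K1 = 723.
Since both are reversed, neither can invade when rare; the interior point is a saddle.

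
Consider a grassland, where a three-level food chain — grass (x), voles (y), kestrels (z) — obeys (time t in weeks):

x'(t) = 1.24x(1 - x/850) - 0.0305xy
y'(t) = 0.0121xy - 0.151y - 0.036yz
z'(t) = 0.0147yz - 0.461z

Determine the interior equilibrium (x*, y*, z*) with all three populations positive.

From dz/dt = 0: 0.0147y* = 0.461, so y* = 31.4.
From dx/dt = 0: 1.24(1 - x*/850) = 0.0305·31.4, giving x* = 850·(1 - 0.771) = 194.
From dy/dt = 0: 0.0121·194 - 0.151 = 0.036z*, so z* = 2.2/0.036 = 61.1.

x* ≈ 194, y* ≈ 31.4, z* ≈ 61.1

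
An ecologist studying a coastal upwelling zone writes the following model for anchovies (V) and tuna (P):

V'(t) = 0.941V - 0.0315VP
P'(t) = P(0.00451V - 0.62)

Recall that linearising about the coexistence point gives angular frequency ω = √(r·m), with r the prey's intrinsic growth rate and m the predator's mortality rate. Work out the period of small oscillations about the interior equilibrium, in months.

T ≈ 8.23 months

Here r = 0.941 and m = 0.62, so r·m = 0.583.
ω = √0.583 = 0.764 per month, hence T = 2π/ω ≈ 8.23 months.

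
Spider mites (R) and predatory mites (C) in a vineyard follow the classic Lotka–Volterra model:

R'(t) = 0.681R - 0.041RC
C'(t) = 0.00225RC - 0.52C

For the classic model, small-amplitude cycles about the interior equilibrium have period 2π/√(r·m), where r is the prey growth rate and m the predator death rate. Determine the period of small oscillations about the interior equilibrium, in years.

T ≈ 10.6 years

Here r = 0.681 and m = 0.52, so r·m = 0.354.
ω = √0.354 = 0.595 per year, hence T = 2π/ω ≈ 10.6 years.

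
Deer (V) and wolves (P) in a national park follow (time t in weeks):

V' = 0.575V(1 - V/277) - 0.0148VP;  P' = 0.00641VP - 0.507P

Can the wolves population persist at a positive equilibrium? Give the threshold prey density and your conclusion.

The predator equation gives dP/dt > 0 only when V > 0.507/0.00641 = 79.1.
Without the predator, V → K = 277. Since 277 > 79.1, the predator can invade and persist.

Threshold V = 79.1; K > 79.1, so yes, the predator persists.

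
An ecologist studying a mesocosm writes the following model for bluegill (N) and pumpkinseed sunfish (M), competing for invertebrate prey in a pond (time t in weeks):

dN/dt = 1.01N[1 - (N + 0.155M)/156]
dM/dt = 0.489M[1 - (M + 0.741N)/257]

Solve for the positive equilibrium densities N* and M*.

Setting both brackets to zero gives the nullclines N + 0.155M = 156 and 0.741N + M = 257.
Substituting M = 257 - 0.741N into the first: N(1 - 0.155·0.741) = 156 - 0.155·257.
So N* = 116/0.885 = 131, and then M* = 257 - 0.741·131 = 160.

N* ≈ 131, M* ≈ 160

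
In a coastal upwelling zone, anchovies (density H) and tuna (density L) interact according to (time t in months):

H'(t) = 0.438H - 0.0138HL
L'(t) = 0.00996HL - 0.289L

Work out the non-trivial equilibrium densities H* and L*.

Set dL/dt = 0 with L > 0: 0.00996H - 0.289 = 0, so H* = 0.289/0.00996 = 29.
Set dH/dt = 0 with H > 0: 0.438 - 0.0138L = 0, so L* = 0.438/0.0138 = 31.7.

H* ≈ 29, L* ≈ 31.7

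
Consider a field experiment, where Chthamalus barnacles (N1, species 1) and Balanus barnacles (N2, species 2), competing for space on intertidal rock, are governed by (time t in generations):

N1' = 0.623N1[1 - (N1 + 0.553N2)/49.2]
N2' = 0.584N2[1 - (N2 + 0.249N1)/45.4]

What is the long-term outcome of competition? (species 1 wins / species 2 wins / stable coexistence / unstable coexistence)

Compare the nullcline intercepts: K1/α12 = 49.2/0.553 = 89 > K2 = 45.4; K2/α21 = 45.4/0.249 = 182 > K1 = 49.2.
Since both inequalities hold, each species can invade when rare, so the interior equilibrium is stable.

stable coexistence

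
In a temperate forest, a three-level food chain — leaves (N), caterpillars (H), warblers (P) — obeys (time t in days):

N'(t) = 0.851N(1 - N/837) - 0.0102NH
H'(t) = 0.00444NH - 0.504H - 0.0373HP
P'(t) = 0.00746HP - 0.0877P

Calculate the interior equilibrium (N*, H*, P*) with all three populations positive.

From dP/dt = 0: 0.00746H* = 0.0877, so H* = 11.8.
From dN/dt = 0: 0.851(1 - N*/837) = 0.0102·11.8, giving N* = 837·(1 - 0.141) = 719.
From dH/dt = 0: 0.00444·719 - 0.504 = 0.0373P*, so P* = 2.69/0.0373 = 72.1.

N* ≈ 719, H* ≈ 11.8, P* ≈ 72.1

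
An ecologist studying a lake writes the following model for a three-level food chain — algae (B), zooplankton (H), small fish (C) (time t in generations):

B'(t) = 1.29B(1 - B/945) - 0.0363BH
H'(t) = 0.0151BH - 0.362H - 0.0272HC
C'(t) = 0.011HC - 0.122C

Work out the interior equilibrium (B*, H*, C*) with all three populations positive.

From dC/dt = 0: 0.011H* = 0.122, so H* = 11.1.
From dB/dt = 0: 1.29(1 - B*/945) = 0.0363·11.1, giving B* = 945·(1 - 0.312) = 650.
From dH/dt = 0: 0.0151·650 - 0.362 = 0.0272C*, so C* = 9.45/0.0272 = 348.

B* ≈ 650, H* ≈ 11.1, C* ≈ 348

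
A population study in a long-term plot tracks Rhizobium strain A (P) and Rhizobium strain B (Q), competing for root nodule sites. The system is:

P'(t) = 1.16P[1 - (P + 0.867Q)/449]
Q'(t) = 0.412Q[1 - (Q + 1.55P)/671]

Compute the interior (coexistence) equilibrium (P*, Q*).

Setting both brackets to zero gives the nullclines P + 0.867Q = 449 and 1.55P + Q = 671.
Substituting Q = 671 - 1.55P into the first: P(1 - 0.867·1.55) = 449 - 0.867·671.
So P* = -133/-0.344 = 386, and then Q* = 671 - 1.55·386 = 72.6.

P* ≈ 386, Q* ≈ 72.6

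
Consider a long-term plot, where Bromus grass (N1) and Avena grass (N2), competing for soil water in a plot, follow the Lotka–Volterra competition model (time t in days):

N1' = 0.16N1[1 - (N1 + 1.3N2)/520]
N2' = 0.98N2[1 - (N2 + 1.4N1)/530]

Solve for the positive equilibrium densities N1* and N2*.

N1* ≈ 206, N2* ≈ 241

Setting both brackets to zero gives the nullclines N1 + 1.3N2 = 520 and 1.4N1 + N2 = 530.
Substituting N2 = 530 - 1.4N1 into the first: N1(1 - 1.3·1.4) = 520 - 1.3·530.
So N1* = -169/-0.82 = 206, and then N2* = 530 - 1.4·206 = 241.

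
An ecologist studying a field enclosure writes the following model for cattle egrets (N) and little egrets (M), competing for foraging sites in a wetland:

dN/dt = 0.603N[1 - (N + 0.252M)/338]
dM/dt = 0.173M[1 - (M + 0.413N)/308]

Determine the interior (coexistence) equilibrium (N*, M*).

N* ≈ 291, M* ≈ 188

Setting both brackets to zero gives the nullclines N + 0.252M = 338 and 0.413N + M = 308.
Substituting M = 308 - 0.413N into the first: N(1 - 0.252·0.413) = 338 - 0.252·308.
So N* = 260/0.896 = 291, and then M* = 308 - 0.413·291 = 188.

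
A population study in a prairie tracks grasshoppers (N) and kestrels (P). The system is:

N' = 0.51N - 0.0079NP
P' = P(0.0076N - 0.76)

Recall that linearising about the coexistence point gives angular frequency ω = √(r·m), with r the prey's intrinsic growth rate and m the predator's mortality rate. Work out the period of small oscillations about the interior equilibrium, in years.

Here r = 0.51 and m = 0.76, so r·m = 0.388.
ω = √0.388 = 0.623 per year, hence T = 2π/ω ≈ 10.1 years.

T ≈ 10.1 years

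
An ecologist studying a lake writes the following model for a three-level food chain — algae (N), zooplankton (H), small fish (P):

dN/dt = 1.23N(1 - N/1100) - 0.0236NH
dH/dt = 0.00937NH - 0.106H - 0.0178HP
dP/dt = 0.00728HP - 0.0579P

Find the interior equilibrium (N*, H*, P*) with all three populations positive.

From dP/dt = 0: 0.00728H* = 0.0579, so H* = 7.95.
From dN/dt = 0: 1.23(1 - N*/1100) = 0.0236·7.95, giving N* = 1100·(1 - 0.153) = 932.
From dH/dt = 0: 0.00937·932 - 0.106 = 0.0178P*, so P* = 8.63/0.0178 = 485.

N* ≈ 932, H* ≈ 7.95, P* ≈ 485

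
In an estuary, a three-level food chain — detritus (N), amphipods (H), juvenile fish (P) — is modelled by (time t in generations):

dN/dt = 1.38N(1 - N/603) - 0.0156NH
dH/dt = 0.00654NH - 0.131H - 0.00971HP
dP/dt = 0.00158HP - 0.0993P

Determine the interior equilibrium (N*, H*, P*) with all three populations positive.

N* ≈ 175, H* ≈ 62.8, P* ≈ 104

From dP/dt = 0: 0.00158H* = 0.0993, so H* = 62.8.
From dN/dt = 0: 1.38(1 - N*/603) = 0.0156·62.8, giving N* = 603·(1 - 0.71) = 175.
From dH/dt = 0: 0.00654·175 - 0.131 = 0.00971P*, so P* = 1.01/0.00971 = 104.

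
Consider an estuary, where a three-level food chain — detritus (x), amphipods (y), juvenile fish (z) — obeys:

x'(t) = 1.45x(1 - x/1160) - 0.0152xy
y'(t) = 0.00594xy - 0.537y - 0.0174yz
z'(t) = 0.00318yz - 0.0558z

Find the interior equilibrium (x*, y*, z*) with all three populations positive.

From dz/dt = 0: 0.00318y* = 0.0558, so y* = 17.5.
From dx/dt = 0: 1.45(1 - x*/1160) = 0.0152·17.5, giving x* = 1160·(1 - 0.184) = 947.
From dy/dt = 0: 0.00594·947 - 0.537 = 0.0174z*, so z* = 5.09/0.0174 = 292.

x* ≈ 947, y* ≈ 17.5, z* ≈ 292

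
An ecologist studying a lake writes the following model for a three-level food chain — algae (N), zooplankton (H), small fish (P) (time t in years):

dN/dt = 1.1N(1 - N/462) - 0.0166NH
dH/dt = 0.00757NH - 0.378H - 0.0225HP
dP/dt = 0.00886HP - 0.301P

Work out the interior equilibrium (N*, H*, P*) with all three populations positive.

N* ≈ 225, H* ≈ 34, P* ≈ 58.9

From dP/dt = 0: 0.00886H* = 0.301, so H* = 34.
From dN/dt = 0: 1.1(1 - N*/462) = 0.0166·34, giving N* = 462·(1 - 0.513) = 225.
From dH/dt = 0: 0.00757·225 - 0.378 = 0.0225P*, so P* = 1.33/0.0225 = 58.9.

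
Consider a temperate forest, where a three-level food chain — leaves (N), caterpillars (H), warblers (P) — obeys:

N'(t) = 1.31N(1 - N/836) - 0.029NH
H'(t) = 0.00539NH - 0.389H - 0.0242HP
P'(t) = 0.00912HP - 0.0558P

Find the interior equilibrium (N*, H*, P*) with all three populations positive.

N* ≈ 723, H* ≈ 6.12, P* ≈ 145

From dP/dt = 0: 0.00912H* = 0.0558, so H* = 6.12.
From dN/dt = 0: 1.31(1 - N*/836) = 0.029·6.12, giving N* = 836·(1 - 0.135) = 723.
From dH/dt = 0: 0.00539·723 - 0.389 = 0.0242P*, so P* = 3.51/0.0242 = 145.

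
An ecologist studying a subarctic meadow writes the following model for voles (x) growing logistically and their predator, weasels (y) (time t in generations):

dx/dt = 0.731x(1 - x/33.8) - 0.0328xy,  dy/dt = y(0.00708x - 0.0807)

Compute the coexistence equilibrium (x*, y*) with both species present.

From dy/dt = 0 with y > 0: 0.00708x* = 0.0807, so x* = 11.4.
Substitute into dx/dt = 0: 0.731(1 - 11.4/33.8) = 0.0328y*.
The bracket is 0.663, giving y* = 0.484/0.0328 = 14.8.

x* ≈ 11.4, y* ≈ 14.8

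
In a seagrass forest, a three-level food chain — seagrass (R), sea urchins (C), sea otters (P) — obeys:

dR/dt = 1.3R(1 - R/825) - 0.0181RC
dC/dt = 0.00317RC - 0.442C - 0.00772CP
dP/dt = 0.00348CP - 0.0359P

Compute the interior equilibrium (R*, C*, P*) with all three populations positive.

From dP/dt = 0: 0.00348C* = 0.0359, so C* = 10.3.
From dR/dt = 0: 1.3(1 - R*/825) = 0.0181·10.3, giving R* = 825·(1 - 0.144) = 707.
From dC/dt = 0: 0.00317·707 - 0.442 = 0.00772P*, so P* = 1.8/0.00772 = 233.

R* ≈ 707, C* ≈ 10.3, P* ≈ 233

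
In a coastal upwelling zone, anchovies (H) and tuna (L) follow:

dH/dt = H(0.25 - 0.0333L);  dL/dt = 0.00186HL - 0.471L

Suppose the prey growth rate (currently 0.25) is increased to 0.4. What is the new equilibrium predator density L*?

L* ≈ 12

At the interior fixed point, setting dH/dt = 0 with H > 0 fixes L* = (prey growth rate)/(HL coefficient) — independent of the other coefficients.
With the change, L* = 0.4/0.0333 = 12; it rises from 7.51.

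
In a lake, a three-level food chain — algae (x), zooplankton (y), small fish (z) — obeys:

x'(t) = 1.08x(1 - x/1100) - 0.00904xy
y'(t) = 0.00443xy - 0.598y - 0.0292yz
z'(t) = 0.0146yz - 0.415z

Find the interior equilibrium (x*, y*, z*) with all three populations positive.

From dz/dt = 0: 0.0146y* = 0.415, so y* = 28.4.
From dx/dt = 0: 1.08(1 - x*/1100) = 0.00904·28.4, giving x* = 1100·(1 - 0.238) = 838.
From dy/dt = 0: 0.00443·838 - 0.598 = 0.0292z*, so z* = 3.12/0.0292 = 107.

x* ≈ 838, y* ≈ 28.4, z* ≈ 107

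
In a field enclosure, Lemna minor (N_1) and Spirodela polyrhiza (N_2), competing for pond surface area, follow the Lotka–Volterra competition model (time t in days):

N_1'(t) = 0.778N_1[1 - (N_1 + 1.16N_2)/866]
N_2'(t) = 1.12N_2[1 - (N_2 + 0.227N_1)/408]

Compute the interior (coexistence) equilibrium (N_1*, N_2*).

Setting both brackets to zero gives the nullclines N_1 + 1.16N_2 = 866 and 0.227N_1 + N_2 = 408.
Substituting N_2 = 408 - 0.227N_1 into the first: N_1(1 - 1.16·0.227) = 866 - 1.16·408.
So N_1* = 393/0.737 = 533, and then N_2* = 408 - 0.227·533 = 287.

N_1* ≈ 533, N_2* ≈ 287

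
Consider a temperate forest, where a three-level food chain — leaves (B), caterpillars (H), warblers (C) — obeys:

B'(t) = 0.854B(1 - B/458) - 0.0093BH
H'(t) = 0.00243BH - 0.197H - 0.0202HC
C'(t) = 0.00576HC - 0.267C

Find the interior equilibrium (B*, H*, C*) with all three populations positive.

B* ≈ 227, H* ≈ 46.4, C* ≈ 17.5

From dC/dt = 0: 0.00576H* = 0.267, so H* = 46.4.
From dB/dt = 0: 0.854(1 - B*/458) = 0.0093·46.4, giving B* = 458·(1 - 0.505) = 227.
From dH/dt = 0: 0.00243·227 - 0.197 = 0.0202C*, so C* = 0.354/0.0202 = 17.5.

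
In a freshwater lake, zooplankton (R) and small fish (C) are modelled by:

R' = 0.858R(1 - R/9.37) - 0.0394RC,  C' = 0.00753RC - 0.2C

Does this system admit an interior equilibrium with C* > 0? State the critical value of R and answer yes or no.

Threshold R = 26.6; K < 26.6, so no, the predator goes extinct.

The predator equation gives dC/dt > 0 only when R > 0.2/0.00753 = 26.6.
Without the predator, R → K = 9.37. Since 9.37 < 26.6, the predator cannot invade.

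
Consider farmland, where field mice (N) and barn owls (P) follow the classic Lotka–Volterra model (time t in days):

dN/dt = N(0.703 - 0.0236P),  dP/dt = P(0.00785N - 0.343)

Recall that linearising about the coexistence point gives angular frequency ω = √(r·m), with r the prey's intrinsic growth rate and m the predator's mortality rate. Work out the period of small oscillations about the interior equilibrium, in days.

T ≈ 12.8 days

Here r = 0.703 and m = 0.343, so r·m = 0.241.
ω = √0.241 = 0.491 per day, hence T = 2π/ω ≈ 12.8 days.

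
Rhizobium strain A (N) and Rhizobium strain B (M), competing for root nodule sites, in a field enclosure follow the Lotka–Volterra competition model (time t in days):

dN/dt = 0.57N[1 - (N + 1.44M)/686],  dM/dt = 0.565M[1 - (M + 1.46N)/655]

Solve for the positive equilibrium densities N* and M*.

N* ≈ 233, M* ≈ 314

Setting both brackets to zero gives the nullclines N + 1.44M = 686 and 1.46N + M = 655.
Substituting M = 655 - 1.46N into the first: N(1 - 1.44·1.46) = 686 - 1.44·655.
So N* = -257/-1.1 = 233, and then M* = 655 - 1.46·233 = 314.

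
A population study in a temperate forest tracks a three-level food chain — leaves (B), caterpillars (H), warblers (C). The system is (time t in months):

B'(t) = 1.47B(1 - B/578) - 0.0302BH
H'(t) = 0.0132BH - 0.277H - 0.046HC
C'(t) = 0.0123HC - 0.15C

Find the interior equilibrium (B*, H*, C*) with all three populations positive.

From dC/dt = 0: 0.0123H* = 0.15, so H* = 12.2.
From dB/dt = 0: 1.47(1 - B*/578) = 0.0302·12.2, giving B* = 578·(1 - 0.251) = 433.
From dH/dt = 0: 0.0132·433 - 0.277 = 0.046C*, so C* = 5.44/0.046 = 118.

B* ≈ 433, H* ≈ 12.2, C* ≈ 118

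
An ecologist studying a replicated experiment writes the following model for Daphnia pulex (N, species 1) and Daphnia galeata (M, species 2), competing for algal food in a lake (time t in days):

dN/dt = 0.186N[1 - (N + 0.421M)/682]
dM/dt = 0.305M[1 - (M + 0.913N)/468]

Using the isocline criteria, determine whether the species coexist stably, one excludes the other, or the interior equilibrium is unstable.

species 1 excludes species 2

Compare the nullcline intercepts: K1/α12 = 682/0.421 = 1620 > K2 = 468; K2/α21 = 468/0.913 = 513 < K1 = 682.
Since the inequalities point opposite ways, species 1 can invade but species 2 cannot.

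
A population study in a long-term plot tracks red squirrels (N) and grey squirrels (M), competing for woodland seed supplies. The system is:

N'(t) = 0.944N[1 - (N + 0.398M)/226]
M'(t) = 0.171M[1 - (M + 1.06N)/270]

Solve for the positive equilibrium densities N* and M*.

Setting both brackets to zero gives the nullclines N + 0.398M = 226 and 1.06N + M = 270.
Substituting M = 270 - 1.06N into the first: N(1 - 0.398·1.06) = 226 - 0.398·270.
So N* = 119/0.578 = 205, and then M* = 270 - 1.06·205 = 52.7.

N* ≈ 205, M* ≈ 52.7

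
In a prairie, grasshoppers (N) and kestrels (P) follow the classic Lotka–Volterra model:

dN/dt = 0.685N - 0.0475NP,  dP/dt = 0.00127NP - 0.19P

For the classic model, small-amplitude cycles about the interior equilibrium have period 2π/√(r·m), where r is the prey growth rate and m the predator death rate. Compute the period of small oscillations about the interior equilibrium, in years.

T ≈ 17.4 years

Here r = 0.685 and m = 0.19, so r·m = 0.13.
ω = √0.13 = 0.361 per year, hence T = 2π/ω ≈ 17.4 years.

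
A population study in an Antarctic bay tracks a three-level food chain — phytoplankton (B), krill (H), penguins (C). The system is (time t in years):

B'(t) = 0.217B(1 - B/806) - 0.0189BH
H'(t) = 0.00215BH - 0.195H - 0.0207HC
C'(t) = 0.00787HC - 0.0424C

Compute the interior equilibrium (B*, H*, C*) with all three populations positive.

From dC/dt = 0: 0.00787H* = 0.0424, so H* = 5.39.
From dB/dt = 0: 0.217(1 - B*/806) = 0.0189·5.39, giving B* = 806·(1 - 0.469) = 428.
From dH/dt = 0: 0.00215·428 - 0.195 = 0.0207C*, so C* = 0.725/0.0207 = 35.

B* ≈ 428, H* ≈ 5.39, C* ≈ 35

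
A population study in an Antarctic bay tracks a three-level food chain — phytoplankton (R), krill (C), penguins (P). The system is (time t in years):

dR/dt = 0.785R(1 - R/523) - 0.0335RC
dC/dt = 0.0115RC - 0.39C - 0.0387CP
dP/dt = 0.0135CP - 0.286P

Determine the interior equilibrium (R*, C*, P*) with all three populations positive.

R* ≈ 50.2, C* ≈ 21.2, P* ≈ 4.83

From dP/dt = 0: 0.0135C* = 0.286, so C* = 21.2.
From dR/dt = 0: 0.785(1 - R*/523) = 0.0335·21.2, giving R* = 523·(1 - 0.904) = 50.2.
From dC/dt = 0: 0.0115·50.2 - 0.39 = 0.0387P*, so P* = 0.187/0.0387 = 4.83.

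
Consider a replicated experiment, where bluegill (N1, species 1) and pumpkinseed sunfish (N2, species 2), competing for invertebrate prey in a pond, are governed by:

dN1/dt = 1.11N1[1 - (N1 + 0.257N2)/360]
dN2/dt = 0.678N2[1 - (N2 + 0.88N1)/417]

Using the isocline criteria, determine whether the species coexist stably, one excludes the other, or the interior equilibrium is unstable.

stable coexistence

Compare the nullcline intercepts: K1/α12 = 360/0.257 = 1400 > K2 = 417; K2/α21 = 417/0.88 = 474 > K1 = 360.
Since both inequalities hold, each species can invade when rare, so the interior equilibrium is stable.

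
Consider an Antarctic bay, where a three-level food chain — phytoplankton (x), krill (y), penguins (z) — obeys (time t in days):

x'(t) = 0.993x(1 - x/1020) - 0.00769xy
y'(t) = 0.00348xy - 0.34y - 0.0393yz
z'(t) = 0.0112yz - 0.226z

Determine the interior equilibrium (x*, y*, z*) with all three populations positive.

x* ≈ 861, y* ≈ 20.2, z* ≈ 67.6

From dz/dt = 0: 0.0112y* = 0.226, so y* = 20.2.
From dx/dt = 0: 0.993(1 - x*/1020) = 0.00769·20.2, giving x* = 1020·(1 - 0.156) = 861.
From dy/dt = 0: 0.00348·861 - 0.34 = 0.0393z*, so z* = 2.65/0.0393 = 67.6.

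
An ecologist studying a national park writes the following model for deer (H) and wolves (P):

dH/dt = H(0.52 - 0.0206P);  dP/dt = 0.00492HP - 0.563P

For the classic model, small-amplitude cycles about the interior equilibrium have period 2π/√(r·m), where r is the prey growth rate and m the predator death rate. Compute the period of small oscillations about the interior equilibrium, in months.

T ≈ 11.6 months

Here r = 0.52 and m = 0.563, so r·m = 0.293.
ω = √0.293 = 0.541 per month, hence T = 2π/ω ≈ 11.6 months.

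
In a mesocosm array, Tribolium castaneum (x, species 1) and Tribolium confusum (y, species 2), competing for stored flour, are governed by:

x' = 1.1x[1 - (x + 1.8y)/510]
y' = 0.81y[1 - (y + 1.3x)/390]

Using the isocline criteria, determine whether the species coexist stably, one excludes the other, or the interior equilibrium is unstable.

Compare the nullcline intercepts: K1/α12 = 510/1.8 = 283 < K2 = 390; K2/α21 = 390/1.3 = 300 < K1 = 510.
Since both are reversed, neither can invade when rare; the interior point is a saddle.

unstable coexistence (outcome depends on initial conditions)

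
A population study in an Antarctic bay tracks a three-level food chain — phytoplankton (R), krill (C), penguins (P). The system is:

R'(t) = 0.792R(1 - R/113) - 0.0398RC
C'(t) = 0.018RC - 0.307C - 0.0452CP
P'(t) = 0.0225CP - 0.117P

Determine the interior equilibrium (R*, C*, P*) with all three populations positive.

R* ≈ 83.5, C* ≈ 5.2, P* ≈ 26.4

From dP/dt = 0: 0.0225C* = 0.117, so C* = 5.2.
From dR/dt = 0: 0.792(1 - R*/113) = 0.0398·5.2, giving R* = 113·(1 - 0.261) = 83.5.
From dC/dt = 0: 0.018·83.5 - 0.307 = 0.0452P*, so P* = 1.2/0.0452 = 26.4.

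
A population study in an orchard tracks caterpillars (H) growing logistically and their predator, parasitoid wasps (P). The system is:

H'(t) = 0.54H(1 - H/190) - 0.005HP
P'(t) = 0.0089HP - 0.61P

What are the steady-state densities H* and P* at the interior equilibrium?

H* ≈ 68.5, P* ≈ 69

From dP/dt = 0 with P > 0: 0.0089H* = 0.61, so H* = 68.5.
Substitute into dH/dt = 0: 0.54(1 - 68.5/190) = 0.005P*.
The bracket is 0.639, giving P* = 0.345/0.005 = 69.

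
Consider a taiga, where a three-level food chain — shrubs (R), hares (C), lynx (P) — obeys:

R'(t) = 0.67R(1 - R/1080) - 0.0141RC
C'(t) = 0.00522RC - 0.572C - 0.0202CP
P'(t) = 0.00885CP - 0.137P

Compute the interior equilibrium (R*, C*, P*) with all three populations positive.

R* ≈ 728, C* ≈ 15.5, P* ≈ 160

From dP/dt = 0: 0.00885C* = 0.137, so C* = 15.5.
From dR/dt = 0: 0.67(1 - R*/1080) = 0.0141·15.5, giving R* = 1080·(1 - 0.326) = 728.
From dC/dt = 0: 0.00522·728 - 0.572 = 0.0202P*, so P* = 3.23/0.0202 = 160.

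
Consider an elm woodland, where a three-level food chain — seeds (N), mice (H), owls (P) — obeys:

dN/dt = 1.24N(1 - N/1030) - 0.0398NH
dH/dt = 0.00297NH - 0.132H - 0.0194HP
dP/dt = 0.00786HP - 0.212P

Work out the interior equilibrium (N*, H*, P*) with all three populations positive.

From dP/dt = 0: 0.00786H* = 0.212, so H* = 27.
From dN/dt = 0: 1.24(1 - N*/1030) = 0.0398·27, giving N* = 1030·(1 - 0.866) = 138.
From dH/dt = 0: 0.00297·138 - 0.132 = 0.0194P*, so P* = 0.279/0.0194 = 14.4.

N* ≈ 138, H* ≈ 27, P* ≈ 14.4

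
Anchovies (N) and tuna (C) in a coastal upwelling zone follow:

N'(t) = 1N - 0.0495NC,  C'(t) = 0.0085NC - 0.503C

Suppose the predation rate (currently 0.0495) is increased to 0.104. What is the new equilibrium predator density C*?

C* ≈ 9.62

At the interior fixed point, setting dN/dt = 0 with N > 0 fixes C* = (prey growth rate)/(NC coefficient) — independent of the other coefficients.
With the change, C* = 1/0.104 = 9.62; it falls from 20.2.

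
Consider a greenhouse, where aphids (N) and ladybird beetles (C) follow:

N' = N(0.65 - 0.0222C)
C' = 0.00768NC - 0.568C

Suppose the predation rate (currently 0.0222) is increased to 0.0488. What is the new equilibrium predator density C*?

At the interior fixed point, setting dN/dt = 0 with N > 0 fixes C* = (prey growth rate)/(NC coefficient) — independent of the other coefficients.
With the change, C* = 0.65/0.0488 = 13.3; it falls from 29.3.

C* ≈ 13.3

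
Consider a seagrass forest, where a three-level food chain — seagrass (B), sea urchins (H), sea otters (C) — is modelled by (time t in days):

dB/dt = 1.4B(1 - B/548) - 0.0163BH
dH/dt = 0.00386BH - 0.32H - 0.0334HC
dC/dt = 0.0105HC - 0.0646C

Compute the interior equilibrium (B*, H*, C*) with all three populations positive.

From dC/dt = 0: 0.0105H* = 0.0646, so H* = 6.15.
From dB/dt = 0: 1.4(1 - B*/548) = 0.0163·6.15, giving B* = 548·(1 - 0.0716) = 509.
From dH/dt = 0: 0.00386·509 - 0.32 = 0.0334C*, so C* = 1.64/0.0334 = 49.2.

B* ≈ 509, H* ≈ 6.15, C* ≈ 49.2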